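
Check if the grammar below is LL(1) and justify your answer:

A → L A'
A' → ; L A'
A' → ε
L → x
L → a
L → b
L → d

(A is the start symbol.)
Yes, the grammar is LL(1).

Relevant sets:
  FOLLOW(A') = { $ }

For A':
  PREDICT(A' → ';' L A') = { ';' }
  PREDICT(A' → ε) = { $ }
For L:
  PREDICT(L → x) = { 'x' }
  PREDICT(L → a) = { 'a' }
  PREDICT(L → b) = { 'b' }
  PREDICT(L → d) = { 'd' }
A has a single production, so nothing to check there.

All predict sets are disjoint. The grammar IS LL(1).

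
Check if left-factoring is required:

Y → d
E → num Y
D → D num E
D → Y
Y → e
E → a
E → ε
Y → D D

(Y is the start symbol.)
Left-factoring is needed when two productions for the same non-terminal
share a common prefix on the right-hand side.

Productions for Y:
  Y → d
  Y → e
  Y → D D
Productions for E:
  E → num Y
  E → a
  E → ε
Productions for D:
  D → D num E
  D → Y

No common prefixes found.

Answer: No, left-factoring is not needed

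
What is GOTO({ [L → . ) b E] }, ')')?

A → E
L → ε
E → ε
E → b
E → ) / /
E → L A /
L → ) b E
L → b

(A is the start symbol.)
GOTO(I, ')') = CLOSURE({ [A → αX.β] : [A → α.Xβ] ∈ I, X = ')' })

Items with dot before ')', with the dot advanced:
  [L → . ) b E] → [L → ) . b E]
Closure adds nothing (no advanced item has the dot before a non-terminal).

GOTO = { [L → ) . b E] }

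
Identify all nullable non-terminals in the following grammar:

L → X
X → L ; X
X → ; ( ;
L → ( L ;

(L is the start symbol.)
None

A non-terminal is nullable if it can derive ε (the empty string): either it has an ε-production, or it has a production whose right-hand side consists entirely of nullable non-terminals.

There are no ε-productions, so no non-terminal can derive ε.
No non-terminals are nullable.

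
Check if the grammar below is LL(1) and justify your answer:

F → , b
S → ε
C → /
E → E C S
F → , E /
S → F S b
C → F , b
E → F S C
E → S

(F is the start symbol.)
No. Predict set conflict for F: { ',' }

A grammar is LL(1) if for each non-terminal N with multiple productions, the predict sets of those productions are pairwise disjoint, where PREDICT(N → α) = (FIRST(α) \ {ε}) ∪ (FOLLOW(N) if α ⇒* ε).

Relevant sets:
  FIRST(F) = { ',' }
  FIRST(E) = { ',', '/', ε }
  FIRST(C) = { ',', '/' }
  FIRST(S) = { ',', ε }
  FOLLOW(S) = { ',', '/', 'b' }
  FOLLOW(E) = { ',', '/' }

For F:
  PREDICT(F → ',' b) = { ',' }
  PREDICT(F → ',' E '/') = { ',' }
For S:
  PREDICT(S → ε) = { ',', '/', 'b' }
  PREDICT(S → F S b) = { ',' }
For C:
  PREDICT(C → '/') = { '/' }
  PREDICT(C → F ',' b) = { ',' }
For E:
  PREDICT(E → E C S) = { ',', '/' }
  PREDICT(E → F S C) = { ',' }
  PREDICT(E → S) = { ',', '/' }

Conflict found: Predict set conflict for F: { ',' }
The grammar is NOT LL(1).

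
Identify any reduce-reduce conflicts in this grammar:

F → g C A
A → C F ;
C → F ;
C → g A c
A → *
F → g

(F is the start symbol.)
Yes — I12: [A → C F ; .] vs [C → F ; .]

A reduce-reduce conflict occurs when an LR(0) state has two complete items [A → α .] and [B → β .] — both call for a reduction, and with no lookahead the parser cannot choose between them.

Augment with F' → F and build the canonical LR(0) collection (I0 = CLOSURE({[F' → . F]}), then GOTO on every symbol after a dot until no new states appear). It has 17 states:
  I0: { [F → . g C A], [F → . g], [F' → . F] }  — shift
  I1: { [F' → F .] }  — accept
  I2: { [C → . F ;], [C → . g A c], [F → . g C A], [F → . g], [F → g . C A], [F → g .] }  — shift, reduce
  I3: { [A → . *], [A → . C F ;], [C → . F ;], [C → . g A c], [F → . g C A], [F → . g], [F → g C . A] }  — shift
  I4: { [C → F . ;] }  — shift
  I5: { [A → . *], [A → . C F ;], [C → . F ;], [C → . g A c], [C → g . A c], [F → . g C A], [F → . g], [F → g . C A], [F → g .] }  — shift, reduce
  I6: { [A → * .] }  — reduce
  I7: { [C → g A . c] }  — shift
  I8: { [A → . *], [A → . C F ;], [A → C . F ;], [C → . F ;], [C → . g A c], [F → . g C A], [F → . g], [F → g C . A] }  — shift
  I9: { [F → g C A .] }  — reduce
  I10: { [A → C . F ;], [F → . g C A], [F → . g] }  — shift
  I11: { [A → C F . ;], [C → F . ;] }  — shift
  I12: { [A → C F ; .], [C → F ; .] }  — 2 reduces
  I13: { [A → C F . ;] }  — shift
  I14: { [A → C F ; .] }  — reduce
  I15: { [C → g A c .] }  — reduce
  I16: { [C → F ; .] }  — reduce

I12 contains complete items [A → C F ; .], [C → F ; .] — reduce-reduce conflict.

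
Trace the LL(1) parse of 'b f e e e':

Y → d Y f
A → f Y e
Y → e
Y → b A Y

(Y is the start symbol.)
LL(1) parsing maintains a stack (initially the start symbol over $) and the input. At each step: if the stack top is a terminal, match it against the current input token; if it is a non-terminal N, replace it with the RHS of M[N, lookahead] (the unique production whose predict set contains the lookahead).

Stack is shown with the top on the left.

Stack      Input        Action
------------------------------
Y $        b f e e e $  output Y → b A Y
b A Y $    b f e e e $  match 'b'
A Y $      f e e e $    output A → f Y e
f Y e Y $  f e e e $    match 'f'
Y e Y $    e e e $      output Y → e
e e Y $    e e e $      match 'e'
e Y $      e e $        match 'e'
Y $        e $          output Y → e
e $        e $          match 'e'
$          $            accept

The string is accepted.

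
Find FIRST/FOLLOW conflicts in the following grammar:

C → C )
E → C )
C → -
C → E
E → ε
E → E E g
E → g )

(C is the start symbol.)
Yes. C → C ')' with FOLLOW(C) on { ')' }; E → C ')' with FOLLOW(E) on { ')', '-', 'g' }; E → E E g with FOLLOW(E) on { ')', '-', 'g' }; E → g ')' with FOLLOW(E) on { 'g' }

Nullable non-terminals: C, E.
FIRST sets used below: FIRST(C) = { ')', '-', 'g', ε }, FIRST(E) = { ')', '-', 'g', ε }

C: nullable alternative(s) C → E; FOLLOW(C) = { $, ')' }
  C → C ): FIRST \ {ε} = { ')', '-', 'g' } — overlaps FOLLOW(C) on { ')' }: CONFLICT
  C → -: FIRST \ {ε} = { '-' } — disjoint from FOLLOW(C)
  C → E: FIRST \ {ε} = { ')', '-', 'g' } — this is the only nullable alternative, skip

E: nullable alternative(s) E → ε; FOLLOW(E) = { $, ')', '-', 'g' }
  E → C ): FIRST \ {ε} = { ')', '-', 'g' } — overlaps FOLLOW(E) on { ')', '-', 'g' }: CONFLICT
  E → ε: FIRST \ {ε} = { } — this is the only nullable alternative, skip
  E → E E g: FIRST \ {ε} = { ')', '-', 'g' } — overlaps FOLLOW(E) on { ')', '-', 'g' }: CONFLICT
  E → g ): FIRST \ {ε} = { 'g' } — overlaps FOLLOW(E) on { 'g' }: CONFLICT

So the grammar has 4 FIRST/FOLLOW conflicts (marked CONFLICT above).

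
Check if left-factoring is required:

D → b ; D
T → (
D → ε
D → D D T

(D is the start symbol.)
Left-factoring is needed when two productions for the same non-terminal
share a common prefix on the right-hand side.

Productions for D:
  D → b ; D
  D → ε
  D → D D T

No common prefixes found.

Answer: No, left-factoring is not needed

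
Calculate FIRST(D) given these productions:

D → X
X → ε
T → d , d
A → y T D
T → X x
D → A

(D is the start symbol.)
FIRST sets of the other non-terminals involved (by the same procedure, iterated to a fixed point):
  FIRST(X) = { ε }
  FIRST(A) = { 'y' }

From D → X:
  - X is a non-terminal: add FIRST(X) \ {ε} = { }
    X is nullable and nothing follows, so the whole right-hand side can vanish: ε ∈ FIRST(D)
From D → A:
  - A is a non-terminal: add FIRST(A) \ {ε} = { 'y' }
    A is not nullable, so stop

Collecting: FIRST(D) = { 'y', ε }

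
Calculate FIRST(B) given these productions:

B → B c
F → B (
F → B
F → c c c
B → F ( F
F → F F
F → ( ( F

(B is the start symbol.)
FIRST sets of the other non-terminals involved (by the same procedure, iterated to a fixed point):
  FIRST(F) = { '(', 'c' }

From B → B c:
  - B is the symbol being defined: contributes nothing new
    B is not nullable, so stop
From B → F ( F:
  - F is a non-terminal: add FIRST(F) \ {ε} = { '(', 'c' }
    F is not nullable, so stop

Collecting: FIRST(B) = { '(', 'c' }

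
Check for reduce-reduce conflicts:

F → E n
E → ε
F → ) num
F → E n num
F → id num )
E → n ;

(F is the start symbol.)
No reduce-reduce conflicts

A reduce-reduce conflict occurs when an LR(0) state has two complete items [A → α .] and [B → β .] — both call for a reduction, and with no lookahead the parser cannot choose between them.

Augment with F' → F and build the canonical LR(0) collection (I0 = CLOSURE({[F' → . F]}), then GOTO on every symbol after a dot until no new states appear). It has 12 states:
  I0: { [E → . n ;], [E → .], [F → . ) num], [F → . E n num], [F → . E n], [F → . id num )], [F' → . F] }  — shift, reduce
  I1: { [F → ) . num] }  — shift
  I2: { [F → E . n num], [F → E . n] }  — shift
  I3: { [F' → F .] }  — accept
  I4: { [F → id . num )] }  — shift
  I5: { [E → n . ;] }  — shift
  I6: { [E → n ; .] }  — reduce
  I7: { [F → id num . )] }  — shift
  I8: { [F → id num ) .] }  — reduce
  I9: { [F → E n . num], [F → E n .] }  — shift, reduce
  I10: { [F → E n num .] }  — reduce
  I11: { [F → ) num .] }  — reduce

No state contains more than one complete item.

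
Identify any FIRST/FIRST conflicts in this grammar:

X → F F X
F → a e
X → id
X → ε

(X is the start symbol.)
FIRST sets of the non-terminals at (or reachable through a nullable prefix from) the front of some alternative:
  FIRST(F) = { 'a' }

Productions for X:
  X → F F X: FIRST = { 'a' }
  X → id: FIRST = { 'id' }
  X → ε: FIRST = { ε }
F has only one production, so no FIRST/FIRST conflict is possible there.

All alternatives of each non-terminal have pairwise disjoint FIRST sets.

Answer: No FIRST/FIRST conflicts.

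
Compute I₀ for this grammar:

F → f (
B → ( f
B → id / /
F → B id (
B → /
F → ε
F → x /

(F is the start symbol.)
{ [B → . ( f], [B → . /], [B → . id / /], [F → . B id (], [F → . f (], [F → . x /], [F → .], [F' → . F] }

First, augment the grammar with F' → F
I₀ = CLOSURE({ [F' → . F] }):
  [F' → . F] has the dot before F: add [F → . f (], [F → . B id (], [F → .], [F → . x /]
  [F → . B id (] has the dot before B: add [B → . ( f], [B → . id / /], [B → . /]
No further items can be added.

I₀ = { [B → . ( f], [B → . /], [B → . id / /], [F → . B id (], [F → . f (], [F → . x /], [F → .], [F' → . F] }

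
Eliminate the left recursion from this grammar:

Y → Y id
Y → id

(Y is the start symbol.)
Y → id Y'
Y' → id Y'
Y' → ε

Y is directly left-recursive. The standard transformation for
  A → A α₁ | ... | A α_m | β₁ | ... | β_n
is
  A  → β₁ A' | ... | β_n A'
  A' → α₁ A' | ... | α_m A' | ε

Y → id becomes Y → id Y'
Y → Y id becomes Y' → id Y'
Add Y' → ε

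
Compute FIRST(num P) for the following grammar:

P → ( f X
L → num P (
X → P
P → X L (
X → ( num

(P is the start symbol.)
To compute FIRST(num P), process the symbols left to right:
Symbol num is a terminal. Add 'num' and stop.
FIRST(num P) = { 'num' }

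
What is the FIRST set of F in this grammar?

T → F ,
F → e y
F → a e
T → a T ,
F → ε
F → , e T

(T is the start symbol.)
{ ',', 'a', 'e', ε }

From F → e y:
  - e is a terminal: add 'e' and stop
From F → a e:
  - a is a terminal: add 'a' and stop
From F → ε:
  - ε-production, so ε ∈ FIRST(F)
From F → , e T:
  - ',' is a terminal: add ',' and stop

Collecting: FIRST(F) = { ',', 'a', 'e', ε }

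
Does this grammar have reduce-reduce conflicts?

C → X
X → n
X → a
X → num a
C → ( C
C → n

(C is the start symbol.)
A reduce-reduce conflict occurs when an LR(0) state has two complete items [A → α .] and [B → β .] — both call for a reduction, and with no lookahead the parser cannot choose between them.

Augment with C' → C and build the canonical LR(0) collection (I0 = CLOSURE({[C' → . C]}), then GOTO on every symbol after a dot until no new states appear). It has 9 states:
  I0: { [C → . ( C], [C → . X], [C → . n], [C' → . C], [X → . a], [X → . n], [X → . num a] }  — shift
  I1: { [C → ( . C], [C → . ( C], [C → . X], [C → . n], [X → . a], [X → . n], [X → . num a] }  — shift
  I2: { [C' → C .] }  — accept
  I3: { [C → X .] }  — reduce
  I4: { [X → a .] }  — reduce
  I5: { [C → n .], [X → n .] }  — 2 reduces
  I6: { [X → num . a] }  — shift
  I7: { [X → num a .] }  — reduce
  I8: { [C → ( C .] }  — reduce

I5 contains complete items [C → n .], [X → n .] — reduce-reduce conflict.

Answer: Yes — I5: [C → n .] vs [X → n .]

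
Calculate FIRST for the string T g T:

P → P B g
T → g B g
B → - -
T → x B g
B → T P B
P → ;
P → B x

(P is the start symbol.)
{ 'g', 'x' }

FIRST sets of the non-terminals involved (from the grammar, by fixed-point iteration):
  FIRST(T) = { 'g', 'x' }

To compute FIRST(T g T), process the symbols left to right:
Symbol T is a non-terminal. Add FIRST(T) \ {ε} = { 'g', 'x' }
T is not nullable (ε ∉ FIRST(T)), so stop here.
FIRST(T g T) = { 'g', 'x' }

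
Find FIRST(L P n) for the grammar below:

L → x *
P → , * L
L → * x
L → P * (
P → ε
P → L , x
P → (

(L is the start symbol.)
FIRST sets of the non-terminals involved (from the grammar, by fixed-point iteration):
  FIRST(L) = { '(', '*', ',', 'x' }

To compute FIRST(L P n), process the symbols left to right:
Symbol L is a non-terminal. Add FIRST(L) \ {ε} = { '(', '*', ',', 'x' }
L is not nullable (ε ∉ FIRST(L)), so stop here.
FIRST(L P n) = { '(', '*', ',', 'x' }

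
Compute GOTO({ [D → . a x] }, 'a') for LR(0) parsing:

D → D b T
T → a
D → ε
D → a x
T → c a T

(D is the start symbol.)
GOTO(I, 'a') = CLOSURE({ [A → αX.β] : [A → α.Xβ] ∈ I, X = 'a' })

Items with dot before 'a', with the dot advanced:
  [D → . a x] → [D → a . x]
Closure adds nothing (no advanced item has the dot before a non-terminal).

GOTO = { [D → a . x] }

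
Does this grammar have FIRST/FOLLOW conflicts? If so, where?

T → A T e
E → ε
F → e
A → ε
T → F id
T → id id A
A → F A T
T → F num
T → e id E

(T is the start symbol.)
Nullable non-terminals: A, E.
FIRST sets used below: FIRST(F) = { 'e' }

A: nullable alternative(s) A → ε; FOLLOW(A) = { $, 'e', 'id' }
  A → ε: FIRST \ {ε} = { } — this is the only nullable alternative, skip
  A → F A T: FIRST \ {ε} = { 'e' } — overlaps FOLLOW(A) on { 'e' }: CONFLICT
E has a nullable alternative but only one production, so nothing to check.

F, T have no nullable alternative, so no FIRST/FOLLOW check is needed there.

So the grammar has 1 FIRST/FOLLOW conflict (marked CONFLICT above).

Answer: Yes. A → F A T with FOLLOW(A) on { 'e' }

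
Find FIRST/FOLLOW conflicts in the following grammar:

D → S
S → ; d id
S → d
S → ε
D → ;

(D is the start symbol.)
A FIRST/FOLLOW conflict occurs when a non-terminal N has a nullable alternative N → β (β ⇒* ε) and another alternative N → α with FIRST(α) ∩ FOLLOW(N) ≠ ∅: on such a lookahead the parser cannot decide between expanding α and letting N vanish via β.

Nullable non-terminals: D, S.
FIRST sets used below: FIRST(S) = { ';', 'd', ε }

D: nullable alternative(s) D → S; FOLLOW(D) = { $ }
  D → S: FIRST \ {ε} = { ';', 'd' } — this is the only nullable alternative, skip
  D → ;: FIRST \ {ε} = { ';' } — disjoint from FOLLOW(D)

S: nullable alternative(s) S → ε; FOLLOW(S) = { $ }
  S → ; d id: FIRST \ {ε} = { ';' } — disjoint from FOLLOW(S)
  S → d: FIRST \ {ε} = { 'd' } — disjoint from FOLLOW(S)
  S → ε: FIRST \ {ε} = { } — this is the only nullable alternative, skip

No FIRST/FOLLOW conflicts found.

Answer: No FIRST/FOLLOW conflicts.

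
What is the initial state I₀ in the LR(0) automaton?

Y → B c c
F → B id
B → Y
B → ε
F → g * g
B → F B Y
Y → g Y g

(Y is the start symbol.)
{ [B → . F B Y], [B → . Y], [B → .], [F → . B id], [F → . g * g], [Y → . B c c], [Y → . g Y g], [Y' → . Y] }

First, augment the grammar with Y' → Y
I₀ = CLOSURE({ [Y' → . Y] }):
  [Y' → . Y] has the dot before Y: add [Y → . B c c], [Y → . g Y g]
  [Y → . B c c] has the dot before B: add [B → . Y], [B → .], [B → . F B Y]
  [B → . F B Y] has the dot before F: add [F → . B id], [F → . g * g]
No further items can be added.

I₀ = { [B → . F B Y], [B → . Y], [B → .], [F → . B id], [F → . g * g], [Y → . B c c], [Y → . g Y g], [Y' → . Y] }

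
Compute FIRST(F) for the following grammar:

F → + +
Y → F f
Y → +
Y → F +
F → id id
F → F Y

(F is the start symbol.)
{ '+', 'id' }

To compute FIRST(F), examine every production with F on the left-hand side, reading each right-hand side left to right until a non-nullable symbol is reached.

From F → + +:
  - '+' is a terminal: add '+' and stop
From F → id id:
  - id is a terminal: add 'id' and stop
From F → F Y:
  - F is the symbol being defined: contributes nothing new
    F is not nullable, so stop

Collecting: FIRST(F) = { '+', 'id' }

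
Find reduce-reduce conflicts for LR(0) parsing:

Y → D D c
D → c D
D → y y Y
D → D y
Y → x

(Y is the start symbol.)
No reduce-reduce conflicts

Augment with Y' → Y and build the canonical LR(0) collection (I0 = CLOSURE({[Y' → . Y]}), then GOTO on every symbol after a dot until no new states appear). It has 13 states:
  I0: { [D → . D y], [D → . c D], [D → . y y Y], [Y → . D D c], [Y → . x], [Y' → . Y] }  — shift
  I1: { [D → . D y], [D → . c D], [D → . y y Y], [D → D . y], [Y → D . D c] }  — shift
  I2: { [Y' → Y .] }  — accept
  I3: { [D → . D y], [D → . c D], [D → . y y Y], [D → c . D] }  — shift
  I4: { [Y → x .] }  — reduce
  I5: { [D → y . y Y] }  — shift
  I6: { [D → . D y], [D → . c D], [D → . y y Y], [D → y y . Y], [Y → . D D c], [Y → . x] }  — shift
  I7: { [D → y y Y .] }  — reduce
  I8: { [D → D . y], [D → c D .] }  — shift, reduce
  I9: { [D → D y .] }  — reduce
  I10: { [D → D . y], [Y → D D . c] }  — shift
  I11: { [D → D y .], [D → y . y Y] }  — shift, reduce
  I12: { [Y → D D c .] }  — reduce

No state contains more than one complete item.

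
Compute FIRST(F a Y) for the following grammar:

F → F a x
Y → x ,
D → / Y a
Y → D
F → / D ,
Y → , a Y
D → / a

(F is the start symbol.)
FIRST sets of the non-terminals involved (from the grammar, by fixed-point iteration):
  FIRST(F) = { '/' }

To compute FIRST(F a Y), process the symbols left to right:
Symbol F is a non-terminal. Add FIRST(F) \ {ε} = { '/' }
F is not nullable (ε ∉ FIRST(F)), so stop here.
FIRST(F a Y) = { '/' }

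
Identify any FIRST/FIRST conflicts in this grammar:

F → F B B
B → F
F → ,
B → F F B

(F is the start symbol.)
Yes. F → F B B / F → ',' on { ',' }; B → F / B → F F B on { ',' }

FIRST sets of the non-terminals at (or reachable through a nullable prefix from) the front of some alternative:
  FIRST(F) = { ',' }

Productions for F:
  F → F B B: FIRST = { ',' }
  F → ,: FIRST = { ',' }
Productions for B:
  B → F: FIRST = { ',' }
  B → F F B: FIRST = { ',' }

Conflict for F: F → F B B and F → ,
  Overlap: { ',' }
Conflict for B: B → F and B → F F B
  Overlap: { ',' }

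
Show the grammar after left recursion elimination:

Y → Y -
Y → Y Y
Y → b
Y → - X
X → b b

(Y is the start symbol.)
Y → b Y'
Y → - X Y'
Y' → - Y'
Y' → Y Y'
Y' → ε
X → b b

Y is directly left-recursive. The standard transformation for
  A → A α₁ | ... | A α_m | β₁ | ... | β_n
is
  A  → β₁ A' | ... | β_n A'
  A' → α₁ A' | ... | α_m A' | ε

Y → b becomes Y → b Y'
Y → - X becomes Y → - X Y'
Y → Y - becomes Y' → - Y'
Y → Y Y becomes Y' → Y Y'
Add Y' → ε

Productions for other non-terminals are unchanged:
  X → b b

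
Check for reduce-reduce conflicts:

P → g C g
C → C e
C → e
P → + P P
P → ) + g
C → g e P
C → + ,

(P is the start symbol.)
Augment with P' → P and build the canonical LR(0) collection (I0 = CLOSURE({[P' → . P]}), then GOTO on every symbol after a dot until no new states appear). It has 18 states:
  I0: { [P → . ) + g], [P → . + P P], [P → . g C g], [P' → . P] }  — shift
  I1: { [P → ) . + g] }  — shift
  I2: { [P → + . P P], [P → . ) + g], [P → . + P P], [P → . g C g] }  — shift
  I3: { [P' → P .] }  — accept
  I4: { [C → . + ,], [C → . C e], [C → . e], [C → . g e P], [P → g . C g] }  — shift
  I5: { [C → + . ,] }  — shift
  I6: { [C → C . e], [P → g C . g] }  — shift
  I7: { [C → e .] }  — reduce
  I8: { [C → g . e P] }  — shift
  I9: { [C → g e . P], [P → . ) + g], [P → . + P P], [P → . g C g] }  — shift
  I10: { [C → g e P .] }  — reduce
  I11: { [C → C e .] }  — reduce
  I12: { [P → g C g .] }  — reduce
  I13: { [C → + , .] }  — reduce
  I14: { [P → + P . P], [P → . ) + g], [P → . + P P], [P → . g C g] }  — shift
  I15: { [P → + P P .] }  — reduce
  I16: { [P → ) + . g] }  — shift
  I17: { [P → ) + g .] }  — reduce

No state contains more than one complete item.

Answer: No reduce-reduce conflicts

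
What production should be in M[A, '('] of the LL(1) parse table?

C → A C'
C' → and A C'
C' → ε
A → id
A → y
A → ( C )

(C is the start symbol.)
A → ( C )

To find M[A, '('], we find productions for A where '(' is in the predict set (PREDICT(N → α) = (FIRST(α) \ {ε}) ∪ (FOLLOW(N) if α ⇒* ε)).

A → id: PREDICT = { 'id' }
A → y: PREDICT = { 'y' }
A → ( C ): PREDICT = { '(' }
  '(' is in predict set, so this production goes in M[A, '(']

M[A, '('] = A → ( C )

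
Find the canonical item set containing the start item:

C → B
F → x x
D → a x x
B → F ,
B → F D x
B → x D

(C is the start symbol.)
First, augment the grammar with C' → C
I₀ = CLOSURE({ [C' → . C] }):
  [C' → . C] has the dot before C: add [C → . B]
  [C → . B] has the dot before B: add [B → . F ,], [B → . F D x], [B → . x D]
  [B → . F ,] has the dot before F: add [F → . x x]
No further items can be added.

I₀ = { [B → . F ,], [B → . F D x], [B → . x D], [C → . B], [C' → . C], [F → . x x] }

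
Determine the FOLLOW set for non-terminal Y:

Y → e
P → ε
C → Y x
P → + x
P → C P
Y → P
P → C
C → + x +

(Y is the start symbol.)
{ $, 'x' }

To compute FOLLOW(Y), find every occurrence of Y on a right-hand side N → α Y β: add FIRST(β) \ {ε}, and if β is empty or nullable also add FOLLOW(N). Iterate to a fixed point.

Y is the start symbol, so $ ∈ FOLLOW(Y).
In C → Y x: Y is followed by x, add FIRST(x) \ {ε} = { 'x' }

Taking the union: FOLLOW(Y) = { $, 'x' }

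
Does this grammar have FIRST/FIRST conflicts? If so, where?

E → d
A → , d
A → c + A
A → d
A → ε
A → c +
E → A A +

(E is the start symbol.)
A FIRST/FIRST conflict occurs when two productions N → α and N → β for the same non-terminal have FIRST(α) ∩ FIRST(β) ≠ ∅ (with ε ∈ FIRST of a nullable right-hand side, so two nullable alternatives also conflict).

FIRST sets of the non-terminals at (or reachable through a nullable prefix from) the front of some alternative:
  FIRST(A) = { ',', 'c', 'd', ε }

Productions for E:
  E → d: FIRST = { 'd' }
  E → A A +: FIRST = { '+', ',', 'c', 'd' }
Productions for A:
  A → , d: FIRST = { ',' }
  A → c + A: FIRST = { 'c' }
  A → d: FIRST = { 'd' }
  A → ε: FIRST = { ε }
  A → c +: FIRST = { 'c' }

Conflict for E: E → d and E → A A +
  Overlap: { 'd' }
Conflict for A: A → c + A and A → c +
  Overlap: { 'c' }

Answer: Yes. E → d / E → A A '+' on { 'd' }; A → c '+' A / A → c '+' on { 'c' }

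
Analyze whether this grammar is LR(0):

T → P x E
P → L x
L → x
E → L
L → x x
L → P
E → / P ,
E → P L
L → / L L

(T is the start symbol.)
No. Shift-reduce conflict between [L → P .] and [T → P . x E]

A grammar is LR(0) if no state in the canonical LR(0) collection has:
  - both a shift item (dot before a terminal) and a complete item (shift-reduce conflict), or
  - two or more complete items (reduce-reduce conflict; the accept item [T' → T .] counts as a complete item here).

Augment with T' → T and build the canonical LR(0) collection (I0 = CLOSURE({[T' → . T]}), then GOTO on every symbol after a dot until no new states appear). It has 20 states:
  I0: { [L → . / L L], [L → . P], [L → . x x], [L → . x], [P → . L x], [T → . P x E], [T' → . T] }  — shift
  I1: { [L → . / L L], [L → . P], [L → . x x], [L → . x], [L → / . L L], [P → . L x] }  — shift
  I2: { [P → L . x] }  — shift
  I3: { [L → P .], [T → P . x E] }  — shift, reduce
  I4: { [T' → T .] }  — accept
  I5: { [L → x . x], [L → x .] }  — shift, reduce
  I6: { [L → x x .] }  — reduce
  I7: { [E → . / P ,], [E → . L], [E → . P L], [L → . / L L], [L → . P], [L → . x x], [L → . x], [P → . L x], [T → P x . E] }  — shift
  I8: { [E → / . P ,], [L → . / L L], [L → . P], [L → . x x], [L → . x], [L → / . L L], [P → . L x] }  — shift
  I9: { [T → P x E .] }  — reduce
  I10: { [E → L .], [P → L . x] }  — shift, reduce
  I11: { [E → P . L], [L → . / L L], [L → . P], [L → . x x], [L → . x], [L → P .], [P → . L x] }  — shift, reduce
  I12: { [E → P L .], [P → L . x] }  — shift, reduce
  I13: { [L → P .] }  — reduce
  I14: { [P → L x .] }  — reduce
  I15: { [L → . / L L], [L → . P], [L → . x x], [L → . x], [L → / L . L], [P → . L x], [P → L . x] }  — shift
  I16: { [E → / P . ,], [L → P .] }  — shift, reduce
  I17: { [E → / P , .] }  — reduce
  I18: { [L → / L L .], [P → L . x] }  — shift, reduce
  I19: { [L → x . x], [L → x .], [P → L x .] }  — shift, 2 reduces

Conflict in state I3:
  Shift-reduce conflict between [L → P .] and [T → P . x E]
So the grammar is NOT LR(0).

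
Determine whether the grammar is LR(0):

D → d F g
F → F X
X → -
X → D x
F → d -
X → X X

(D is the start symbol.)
No. Shift-reduce conflict between [F → F X .] and [D → . d F g]

A grammar is LR(0) if no state in the canonical LR(0) collection has:
  - both a shift item (dot before a terminal) and a complete item (shift-reduce conflict), or
  - two or more complete items (reduce-reduce conflict; the accept item [D' → D .] counts as a complete item here).

Augment with D' → D and build the canonical LR(0) collection (I0 = CLOSURE({[D' → . D]}), then GOTO on every symbol after a dot until no new states appear). It has 12 states:
  I0: { [D → . d F g], [D' → . D] }  — shift
  I1: { [D' → D .] }  — accept
  I2: { [D → d . F g], [F → . F X], [F → . d -] }  — shift
  I3: { [D → . d F g], [D → d F . g], [F → F . X], [X → . -], [X → . D x], [X → . X X] }  — shift
  I4: { [F → d . -] }  — shift
  I5: { [F → d - .] }  — reduce
  I6: { [X → - .] }  — reduce
  I7: { [X → D . x] }  — shift
  I8: { [D → . d F g], [F → F X .], [X → . -], [X → . D x], [X → . X X], [X → X . X] }  — shift, reduce
  I9: { [D → d F g .] }  — reduce
  I10: { [D → . d F g], [X → . -], [X → . D x], [X → . X X], [X → X . X], [X → X X .] }  — shift, reduce
  I11: { [X → D x .] }  — reduce

Conflict in state I8:
  Shift-reduce conflict between [F → F X .] and [D → . d F g]
So the grammar is NOT LR(0).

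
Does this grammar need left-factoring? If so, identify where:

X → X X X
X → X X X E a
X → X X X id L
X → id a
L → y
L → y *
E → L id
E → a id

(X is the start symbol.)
Left-factoring is needed when two productions for the same non-terminal
share a common prefix on the right-hand side.

Productions for X:
  X → X X X
  X → X X X E a
  X → X X X id L
  X → id a
Productions for L:
  L → y
  L → y *
Productions for E:
  E → L id
  E → a id

Found common prefix 'X X X' in productions for X
Found common prefix 'y' in productions for L

Answer: Yes, X has productions with common prefix 'X X X'; L has productions with common prefix 'y'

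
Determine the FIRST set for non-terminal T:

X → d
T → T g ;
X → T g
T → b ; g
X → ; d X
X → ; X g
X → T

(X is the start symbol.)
{ 'b' }

To compute FIRST(T), examine every production with T on the left-hand side, reading each right-hand side left to right until a non-nullable symbol is reached.

From T → T g ;:
  - T is the symbol being defined: contributes nothing new
    T is not nullable, so stop
From T → b ; g:
  - b is a terminal: add 'b' and stop

Collecting: FIRST(T) = { 'b' }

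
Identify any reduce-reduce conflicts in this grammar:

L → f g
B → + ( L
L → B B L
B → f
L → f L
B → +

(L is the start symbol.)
No reduce-reduce conflicts

A reduce-reduce conflict occurs when an LR(0) state has two complete items [A → α .] and [B → β .] — both call for a reduction, and with no lookahead the parser cannot choose between them.

Augment with L' → L and build the canonical LR(0) collection (I0 = CLOSURE({[L' → . L]}), then GOTO on every symbol after a dot until no new states appear). It has 12 states:
  I0: { [B → . + ( L], [B → . +], [B → . f], [L → . B B L], [L → . f L], [L → . f g], [L' → . L] }  — shift
  I1: { [B → + . ( L], [B → + .] }  — shift, reduce
  I2: { [B → . + ( L], [B → . +], [B → . f], [L → B . B L] }  — shift
  I3: { [L' → L .] }  — accept
  I4: { [B → . + ( L], [B → . +], [B → . f], [B → f .], [L → . B B L], [L → . f L], [L → . f g], [L → f . L], [L → f . g] }  — shift, reduce
  I5: { [L → f L .] }  — reduce
  I6: { [L → f g .] }  — reduce
  I7: { [B → . + ( L], [B → . +], [B → . f], [L → . B B L], [L → . f L], [L → . f g], [L → B B . L] }  — shift
  I8: { [B → f .] }  — reduce
  I9: { [L → B B L .] }  — reduce
  I10: { [B → + ( . L], [B → . + ( L], [B → . +], [B → . f], [L → . B B L], [L → . f L], [L → . f g] }  — shift
  I11: { [B → + ( L .] }  — reduce

No state contains more than one complete item.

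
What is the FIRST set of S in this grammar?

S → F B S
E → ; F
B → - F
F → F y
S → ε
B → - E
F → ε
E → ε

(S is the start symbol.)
{ '-', 'y', ε }

To compute FIRST(S), examine every production with S on the left-hand side, reading each right-hand side left to right until a non-nullable symbol is reached.

FIRST sets of the other non-terminals involved (by the same procedure, iterated to a fixed point):
  FIRST(F) = { 'y', ε }
  FIRST(B) = { '-' }

From S → F B S:
  - F is a non-terminal: add FIRST(F) \ {ε} = { 'y' }
    F is nullable, so continue to the next symbol
  - B is a non-terminal: add FIRST(B) \ {ε} = { '-' }
    B is not nullable, so stop
From S → ε:
  - ε-production, so ε ∈ FIRST(S)

Collecting: FIRST(S) = { '-', 'y', ε }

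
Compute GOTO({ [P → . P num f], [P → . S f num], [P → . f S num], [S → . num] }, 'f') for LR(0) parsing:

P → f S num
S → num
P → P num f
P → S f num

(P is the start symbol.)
GOTO(I, 'f') = CLOSURE({ [A → αX.β] : [A → α.Xβ] ∈ I, X = 'f' })

Items with dot before 'f', with the dot advanced:
  [P → . f S num] → [P → f . S num]
Closure of the advanced items:
  [P → f . S num] has the dot before S: add [S → . num]

GOTO = { [P → f . S num], [S → . num] }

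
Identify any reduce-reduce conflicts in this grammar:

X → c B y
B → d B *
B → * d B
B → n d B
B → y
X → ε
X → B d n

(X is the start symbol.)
Augment with X' → X and build the canonical LR(0) collection (I0 = CLOSURE({[X' → . X]}), then GOTO on every symbol after a dot until no new states appear). It has 18 states:
  I0: { [B → . * d B], [B → . d B *], [B → . n d B], [B → . y], [X → . B d n], [X → . c B y], [X → .], [X' → . X] }  — shift, reduce
  I1: { [B → * . d B] }  — shift
  I2: { [X → B . d n] }  — shift
  I3: { [X' → X .] }  — accept
  I4: { [B → . * d B], [B → . d B *], [B → . n d B], [B → . y], [X → c . B y] }  — shift
  I5: { [B → . * d B], [B → . d B *], [B → . n d B], [B → . y], [B → d . B *] }  — shift
  I6: { [B → n . d B] }  — shift
  I7: { [B → y .] }  — reduce
  I8: { [B → . * d B], [B → . d B *], [B → . n d B], [B → . y], [B → n d . B] }  — shift
  I9: { [B → n d B .] }  — reduce
  I10: { [B → d B . *] }  — shift
  I11: { [B → d B * .] }  — reduce
  I12: { [X → c B . y] }  — shift
  I13: { [X → c B y .] }  — reduce
  I14: { [X → B d . n] }  — shift
  I15: { [X → B d n .] }  — reduce
  I16: { [B → * d . B], [B → . * d B], [B → . d B *], [B → . n d B], [B → . y] }  — shift
  I17: { [B → * d B .] }  — reduce

No state contains more than one complete item.

Answer: No reduce-reduce conflicts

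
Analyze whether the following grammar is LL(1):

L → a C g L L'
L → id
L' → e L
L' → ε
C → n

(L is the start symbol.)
A grammar is LL(1) if for each non-terminal N with multiple productions, the predict sets of those productions are pairwise disjoint, where PREDICT(N → α) = (FIRST(α) \ {ε}) ∪ (FOLLOW(N) if α ⇒* ε).

Relevant sets:
  FOLLOW(L') = { $, 'e' }

For L:
  PREDICT(L → a C g L L') = { 'a' }
  PREDICT(L → id) = { 'id' }
For L':
  PREDICT(L' → e L) = { 'e' }
  PREDICT(L' → ε) = { $, 'e' }
C has a single production, so nothing to check there.

Conflict found: Predict set conflict for L': { 'e' }
The grammar is NOT LL(1).

Answer: No. Predict set conflict for L': { 'e' }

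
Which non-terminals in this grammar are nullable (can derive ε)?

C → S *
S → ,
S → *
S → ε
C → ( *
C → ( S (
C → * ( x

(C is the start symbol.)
{ 'S' }

ε-productions: S → ε
So S is immediately nullable.
No further non-terminal can be added: every production for the remaining non-terminals contains a terminal or a non-nullable non-terminal.
Nullable = { 'S' }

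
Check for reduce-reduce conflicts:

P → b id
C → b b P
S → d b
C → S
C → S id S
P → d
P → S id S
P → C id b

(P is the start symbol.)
A reduce-reduce conflict occurs when an LR(0) state has two complete items [A → α .] and [B → β .] — both call for a reduction, and with no lookahead the parser cannot choose between them.

Augment with P' → P and build the canonical LR(0) collection (I0 = CLOSURE({[P' → . P]}), then GOTO on every symbol after a dot until no new states appear). It has 15 states:
  I0: { [C → . S id S], [C → . S], [C → . b b P], [P → . C id b], [P → . S id S], [P → . b id], [P → . d], [P' → . P], [S → . d b] }  — shift
  I1: { [P → C . id b] }  — shift
  I2: { [P' → P .] }  — accept
  I3: { [C → S . id S], [C → S .], [P → S . id S] }  — shift, reduce
  I4: { [C → b . b P], [P → b . id] }  — shift
  I5: { [P → d .], [S → d . b] }  — shift, reduce
  I6: { [S → d b .] }  — reduce
  I7: { [C → . S id S], [C → . S], [C → . b b P], [C → b b . P], [P → . C id b], [P → . S id S], [P → . b id], [P → . d], [S → . d b] }  — shift
  I8: { [P → b id .] }  — reduce
  I9: { [C → b b P .] }  — reduce
  I10: { [C → S id . S], [P → S id . S], [S → . d b] }  — shift
  I11: { [C → S id S .], [P → S id S .] }  — 2 reduces
  I12: { [S → d . b] }  — shift
  I13: { [P → C id . b] }  — shift
  I14: { [P → C id b .] }  — reduce

I11 contains complete items [C → S id S .], [P → S id S .] — reduce-reduce conflict.

Answer: Yes — I11: [C → S id S .] vs [P → S id S .]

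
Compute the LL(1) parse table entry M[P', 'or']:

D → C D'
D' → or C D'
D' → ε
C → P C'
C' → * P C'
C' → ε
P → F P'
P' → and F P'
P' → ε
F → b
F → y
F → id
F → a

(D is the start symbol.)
To find M[P', 'or'], we find productions for P' where 'or' is in the predict set (PREDICT(N → α) = (FIRST(α) \ {ε}) ∪ (FOLLOW(N) if α ⇒* ε)).

Relevant sets:
  FOLLOW(P') = { $, '*', 'or' }

P' → and F P': PREDICT = { 'and' }
P' → ε: PREDICT = { $, '*', 'or' }
  'or' is in predict set, so this production goes in M[P', 'or']

M[P', 'or'] = P' → ε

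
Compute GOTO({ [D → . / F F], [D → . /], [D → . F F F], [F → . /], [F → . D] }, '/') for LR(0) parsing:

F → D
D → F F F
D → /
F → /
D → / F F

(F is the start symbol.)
GOTO(I, '/') = CLOSURE({ [A → αX.β] : [A → α.Xβ] ∈ I, X = '/' })

Items with dot before '/', with the dot advanced:
  [D → . /] → [D → / .]
  [D → . / F F] → [D → / . F F]
  [F → . /] → [F → / .]
Closure of the advanced items:
  [D → / . F F] has the dot before F: add [F → . D], [F → . /]
  [F → . D] has the dot before D: add [D → . F F F], [D → . /], [D → . / F F]

GOTO = { [D → . / F F], [D → . /], [D → . F F F], [D → / . F F], [D → / .], [F → . /], [F → . D], [F → / .] }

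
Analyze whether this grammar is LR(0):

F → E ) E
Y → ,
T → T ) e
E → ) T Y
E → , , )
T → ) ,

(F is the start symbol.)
Augment with F' → F and build the canonical LR(0) collection (I0 = CLOSURE({[F' → . F]}), then GOTO on every symbol after a dot until no new states appear). It has 16 states:
  I0: { [E → . ) T Y], [E → . , , )], [F → . E ) E], [F' → . F] }  — shift
  I1: { [E → ) . T Y], [T → . ) ,], [T → . T ) e] }  — shift
  I2: { [E → , . , )] }  — shift
  I3: { [F → E . ) E] }  — shift
  I4: { [F' → F .] }  — accept
  I5: { [E → . ) T Y], [E → . , , )], [F → E ) . E] }  — shift
  I6: { [F → E ) E .] }  — reduce
  I7: { [E → , , . )] }  — shift
  I8: { [E → , , ) .] }  — reduce
  I9: { [T → ) . ,] }  — shift
  I10: { [E → ) T . Y], [T → T . ) e], [Y → . ,] }  — shift
  I11: { [T → T ) . e] }  — shift
  I12: { [Y → , .] }  — reduce
  I13: { [E → ) T Y .] }  — reduce
  I14: { [T → T ) e .] }  — reduce
  I15: { [T → ) , .] }  — reduce

Every state is either a pure shift/goto state or contains exactly one complete item and nothing to shift — no conflicts. The grammar is LR(0).

Answer: Yes, the grammar is LR(0)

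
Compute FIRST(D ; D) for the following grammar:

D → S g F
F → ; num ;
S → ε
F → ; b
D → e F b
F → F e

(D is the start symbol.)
{ 'e', 'g' }

FIRST sets of the non-terminals involved (from the grammar, by fixed-point iteration):
  FIRST(D) = { 'e', 'g' }

To compute FIRST(D ; D), process the symbols left to right:
Symbol D is a non-terminal. Add FIRST(D) \ {ε} = { 'e', 'g' }
D is not nullable (ε ∉ FIRST(D)), so stop here.
FIRST(D ; D) = { 'e', 'g' }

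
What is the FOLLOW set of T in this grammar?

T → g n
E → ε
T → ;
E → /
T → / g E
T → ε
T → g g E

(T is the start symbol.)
T is the start symbol, so $ ∈ FOLLOW(T).
T does not occur on any right-hand side.

Taking the union: FOLLOW(T) = { $ }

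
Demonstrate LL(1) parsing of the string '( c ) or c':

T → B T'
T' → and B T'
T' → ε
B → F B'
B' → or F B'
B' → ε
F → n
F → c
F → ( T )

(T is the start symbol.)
LL(1) parsing maintains a stack (initially the start symbol over $) and the input. At each step: if the stack top is a terminal, match it against the current input token; if it is a non-terminal N, replace it with the RHS of M[N, lookahead] (the unique production whose predict set contains the lookahead).

Stack is shown with the top on the left.

Stack              Input         Action
---------------------------------------
T $                ( c ) or c $  output T → B T'
B T' $             ( c ) or c $  output B → F B'
F B' T' $          ( c ) or c $  output F → ( T )
( T ) B' T' $      ( c ) or c $  match '('
T ) B' T' $        c ) or c $    output T → B T'
B T' ) B' T' $     c ) or c $    output B → F B'
F B' T' ) B' T' $  c ) or c $    output F → c
c B' T' ) B' T' $  c ) or c $    match 'c'
B' T' ) B' T' $    ) or c $      output B' → ε
T' ) B' T' $       ) or c $      output T' → ε
) B' T' $          ) or c $      match ')'
B' T' $            or c $        output B' → or F B'
or F B' T' $       or c $        match 'or'
F B' T' $          c $           output F → c
c B' T' $          c $           match 'c'
B' T' $            $             output B' → ε
T' $               $             output T' → ε
$                  $             accept

The string is accepted.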